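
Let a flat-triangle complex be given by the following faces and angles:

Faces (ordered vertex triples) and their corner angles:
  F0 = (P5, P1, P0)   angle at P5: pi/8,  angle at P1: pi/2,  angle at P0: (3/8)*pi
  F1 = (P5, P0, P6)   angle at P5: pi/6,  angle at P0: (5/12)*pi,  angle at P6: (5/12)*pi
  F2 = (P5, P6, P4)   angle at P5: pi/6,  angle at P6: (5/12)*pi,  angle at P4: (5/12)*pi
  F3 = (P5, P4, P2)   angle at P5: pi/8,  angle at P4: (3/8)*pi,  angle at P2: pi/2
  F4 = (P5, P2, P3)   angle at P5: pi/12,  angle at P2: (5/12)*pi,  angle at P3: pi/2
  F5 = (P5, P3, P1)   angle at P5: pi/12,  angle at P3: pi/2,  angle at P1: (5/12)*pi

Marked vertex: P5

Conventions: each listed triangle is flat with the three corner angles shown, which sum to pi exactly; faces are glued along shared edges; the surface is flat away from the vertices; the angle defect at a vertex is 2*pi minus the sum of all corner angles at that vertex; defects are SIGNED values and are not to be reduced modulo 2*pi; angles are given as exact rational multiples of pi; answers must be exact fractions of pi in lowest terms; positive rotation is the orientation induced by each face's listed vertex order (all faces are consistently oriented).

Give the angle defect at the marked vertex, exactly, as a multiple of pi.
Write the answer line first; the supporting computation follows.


Answer: defect(P5) = (5/4)*pi

Sum of corner angles at P5: (3/4)*pi
defect = 2*pi - (3/4)*pi


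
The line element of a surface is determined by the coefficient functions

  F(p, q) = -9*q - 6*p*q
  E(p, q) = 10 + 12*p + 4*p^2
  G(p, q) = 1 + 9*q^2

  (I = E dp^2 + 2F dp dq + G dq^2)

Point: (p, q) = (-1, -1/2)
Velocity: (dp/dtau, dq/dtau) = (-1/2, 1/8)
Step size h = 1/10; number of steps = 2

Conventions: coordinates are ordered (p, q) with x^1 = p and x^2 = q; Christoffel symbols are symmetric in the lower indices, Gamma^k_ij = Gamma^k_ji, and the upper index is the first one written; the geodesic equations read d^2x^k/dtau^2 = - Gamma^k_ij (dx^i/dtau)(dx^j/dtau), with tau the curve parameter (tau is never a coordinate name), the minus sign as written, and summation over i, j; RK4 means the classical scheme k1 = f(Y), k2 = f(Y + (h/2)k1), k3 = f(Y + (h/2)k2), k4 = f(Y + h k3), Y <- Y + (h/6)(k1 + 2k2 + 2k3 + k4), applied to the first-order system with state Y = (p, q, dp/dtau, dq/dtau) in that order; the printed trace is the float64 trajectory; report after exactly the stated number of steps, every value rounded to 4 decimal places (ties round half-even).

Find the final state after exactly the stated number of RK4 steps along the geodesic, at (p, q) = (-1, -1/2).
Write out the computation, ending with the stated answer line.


f(Y) = (dp/dtau, dq/dtau, -Gamma^p_ij Y'^i Y'^j, -Gamma^q_ij Y'^i Y'^j) with the Gammas evaluated at the stage position; h = 0.100000; intermediate values shown to 6 dp
step 0: p = -1.0000, q = -0.5000, dp/dtau = -0.5000, dq/dtau = 0.1250
step 1:
  k1: at (p, q) = (-1.000000, -0.500000), (dp/dtau, dq/dtau) = (-0.500000, 0.125000); Gamma_ppp = 0.470588, Gamma_ppq = 0.000000, Gamma_pqq = -0.705882, Gamma_qpp = 0.705882, Gamma_qpq = 0.000000, Gamma_qqq = -1.058824; k1 = (-0.500000, 0.125000, -0.106618, -0.159926)
  k2: at (p, q) = (-1.025000, -0.493750), (dp/dtau, dq/dtau) = (-0.505331, 0.117004); Gamma_ppp = 0.463799, Gamma_ppq = 0.000000, Gamma_pqq = -0.695699, Gamma_qpp = 0.723160, Gamma_qpq = 0.000000, Gamma_qqq = -1.084741; k2 = (-0.505331, 0.117004, -0.108911, -0.169816)
  k3: at (p, q) = (-1.025267, -0.494150), (dp/dtau, dq/dtau) = (-0.505446, 0.116509); Gamma_ppp = 0.463251, Gamma_ppq = 0.000000, Gamma_pqq = -0.694877, Gamma_qpp = 0.723297, Gamma_qpq = 0.000000, Gamma_qqq = -1.084946; k3 = (-0.505446, 0.116509, -0.108917, -0.170057)
  k4: at (p, q) = (-1.050545, -0.488349), (dp/dtau, dq/dtau) = (-0.510892, 0.107994); Gamma_ppp = 0.454638, Gamma_ppq = 0.000000, Gamma_pqq = -0.681957, Gamma_qpp = 0.740970, Gamma_qpq = 0.000000, Gamma_qqq = -1.111455; k4 = (-0.510892, 0.107994, -0.110712, -0.180438)
  Y <- Y + (h/6)(k1 + 2k2 + 2k3 + k4): p = -1.0505, q = -0.4883, dp/dtau = -0.5109, dq/dtau = 0.1080
step 2:
  k1: at (p, q) = (-1.050541, -0.488333), (dp/dtau, dq/dtau) = (-0.510883, 0.107998); Gamma_ppp = 0.454656, Gamma_ppq = 0.000000, Gamma_pqq = -0.681985, Gamma_qpp = 0.740969, Gamma_qpq = 0.000000, Gamma_qqq = -1.111454; k1 = (-0.510883, 0.107998, -0.110712, -0.180431)
  k2: at (p, q) = (-1.076085, -0.482933), (dp/dtau, dq/dtau) = (-0.516419, 0.098977); Gamma_ppp = 0.444142, Gamma_ppq = 0.000000, Gamma_pqq = -0.666213, Gamma_qpp = 0.758964, Gamma_qpq = 0.000000, Gamma_qqq = -1.138446; k2 = (-0.516419, 0.098977, -0.111921, -0.191254)
  k3: at (p, q) = (-1.076362, -0.483384), (dp/dtau, dq/dtau) = (-0.516479, 0.098435); Gamma_ppp = 0.443505, Gamma_ppq = 0.000000, Gamma_pqq = -0.665258, Gamma_qpp = 0.759079, Gamma_qpq = 0.000000, Gamma_qqq = -1.138619; k3 = (-0.516479, 0.098435, -0.111859, -0.191452)
  k4: at (p, q) = (-1.102189, -0.478489), (dp/dtau, dq/dtau) = (-0.522069, 0.088853); Gamma_ppp = 0.430813, Gamma_ppq = 0.000000, Gamma_pqq = -0.646220, Gamma_qpp = 0.777276, Gamma_qpq = 0.000000, Gamma_qqq = -1.165915; k4 = (-0.522069, 0.088853, -0.112319, -0.202647)
  Y <- Y + (h/6)(k1 + 2k2 + 2k3 + k4): p = -1.1022, q = -0.4785, dp/dtau = -0.5221, dq/dtau = 0.0889

Answer: p = -1.1022, q = -0.4785, dp/dtau = -0.5221, dq/dtau = 0.0889


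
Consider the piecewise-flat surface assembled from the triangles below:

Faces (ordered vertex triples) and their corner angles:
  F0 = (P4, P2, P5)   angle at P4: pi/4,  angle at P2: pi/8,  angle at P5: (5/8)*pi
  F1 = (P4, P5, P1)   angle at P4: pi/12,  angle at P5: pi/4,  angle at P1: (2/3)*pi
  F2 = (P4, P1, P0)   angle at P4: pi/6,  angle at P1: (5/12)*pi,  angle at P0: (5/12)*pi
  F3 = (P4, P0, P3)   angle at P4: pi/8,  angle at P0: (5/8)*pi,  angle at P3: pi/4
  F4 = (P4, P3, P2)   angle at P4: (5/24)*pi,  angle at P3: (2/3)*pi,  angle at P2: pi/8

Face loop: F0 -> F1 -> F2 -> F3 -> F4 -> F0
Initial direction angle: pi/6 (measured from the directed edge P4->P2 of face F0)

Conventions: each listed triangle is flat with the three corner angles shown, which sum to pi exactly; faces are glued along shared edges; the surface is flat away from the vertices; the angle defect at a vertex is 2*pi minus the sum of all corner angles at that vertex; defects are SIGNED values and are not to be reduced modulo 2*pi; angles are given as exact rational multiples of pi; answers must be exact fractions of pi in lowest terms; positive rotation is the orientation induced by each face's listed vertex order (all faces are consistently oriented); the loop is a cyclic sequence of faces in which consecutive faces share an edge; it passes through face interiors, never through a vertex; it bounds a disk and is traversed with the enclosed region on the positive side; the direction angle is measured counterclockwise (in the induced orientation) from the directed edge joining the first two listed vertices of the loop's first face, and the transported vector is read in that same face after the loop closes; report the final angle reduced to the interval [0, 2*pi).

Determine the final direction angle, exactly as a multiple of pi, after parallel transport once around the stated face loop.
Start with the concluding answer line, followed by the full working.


Answer: final direction angle = (4/3)*pi

enclosed vertex P4: corner angles sum to (5/6)*pi, defect = 2*pi - (5/6)*pi = (7/6)*pi
adding the enclosed defects to the starting angle (mod 2*pi, induced orientation) gives the holonomy
final angle = pi/6 + (7/6)*pi = (4/3)*pi (mod 2*pi)


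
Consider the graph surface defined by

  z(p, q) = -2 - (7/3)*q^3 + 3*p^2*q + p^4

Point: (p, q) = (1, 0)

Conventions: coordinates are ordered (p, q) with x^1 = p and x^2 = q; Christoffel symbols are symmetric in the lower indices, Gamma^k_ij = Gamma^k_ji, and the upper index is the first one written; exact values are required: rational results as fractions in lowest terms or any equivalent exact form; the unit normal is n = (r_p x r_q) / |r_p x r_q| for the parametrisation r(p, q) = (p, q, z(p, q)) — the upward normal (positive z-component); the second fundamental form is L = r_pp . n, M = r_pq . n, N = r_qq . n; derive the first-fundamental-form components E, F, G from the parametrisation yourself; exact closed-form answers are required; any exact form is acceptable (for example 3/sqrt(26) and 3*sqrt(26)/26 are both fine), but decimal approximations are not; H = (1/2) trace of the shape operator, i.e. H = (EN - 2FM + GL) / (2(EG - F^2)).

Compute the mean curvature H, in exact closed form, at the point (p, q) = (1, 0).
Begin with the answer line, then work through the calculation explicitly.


Answer: H = -3*sqrt(26)/169

z_p = 4, z_q = 3, z_pp = 12, z_pq = 6, z_qq = 0
E = 17, F = 12, G = 10; answer radicand W^2 = 26
unnormalised second-form numerators: l = 12, m = 6, n = 0; L = l/sqrt(26), and similarly M = m/sqrt(W^2), N = n/sqrt(W^2)
H = (E*n - 2*F*m + G*l) / (2*(EG - F^2)*sqrt(W^2)); E*n - 2*F*m + G*l = -24, EG - F^2 = 26, so H = (-6/13)/sqrt(26)


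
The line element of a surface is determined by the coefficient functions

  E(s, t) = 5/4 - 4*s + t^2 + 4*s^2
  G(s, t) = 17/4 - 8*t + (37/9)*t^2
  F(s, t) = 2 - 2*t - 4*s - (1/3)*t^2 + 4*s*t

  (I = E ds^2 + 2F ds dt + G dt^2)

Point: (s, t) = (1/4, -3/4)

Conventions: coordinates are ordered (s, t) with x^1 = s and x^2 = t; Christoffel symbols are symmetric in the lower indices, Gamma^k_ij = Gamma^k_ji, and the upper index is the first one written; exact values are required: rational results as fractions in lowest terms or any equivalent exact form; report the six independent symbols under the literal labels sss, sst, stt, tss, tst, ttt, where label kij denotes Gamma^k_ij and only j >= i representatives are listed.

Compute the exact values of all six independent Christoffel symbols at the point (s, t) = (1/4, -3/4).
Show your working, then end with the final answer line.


E = 17/16, F = 25/16, G = 201/16 at the point
E_s = -2, E_t = -3/2, F_s = -7, F_t = -1/2, G_s = 0, G_t = -85/6
EG - F^2 = 349/32;  g^inv = (32/349) * [[201/16, -25/16], [-25/16, 17/16]]
first-kind symbols [ij,l] = (1/2)(d_i g_jl + d_j g_il - d_l g_ij): [ss,s] = E_s/2 = -1, [ss,t] = F_s - E_t/2 = -25/4, [st,s] = E_t/2 = -3/4, [st,t] = G_s/2 = 0, [tt,s] = F_t - G_s/2 = -1/2, [tt,t] = G_t/2 = -85/12
Gamma^s_ij = (G*[ij,s] - F*[ij,t])/(EG - F^2), Gamma^t_ij = (E*[ij,t] - F*[ij,s])/(EG - F^2)

Answer: Gamma_sss = -179/698, Gamma_sst = -603/698, Gamma_stt = 919/2094, Gamma_tss = -325/698, Gamma_tst = 75/698, Gamma_ttt = -1295/2094


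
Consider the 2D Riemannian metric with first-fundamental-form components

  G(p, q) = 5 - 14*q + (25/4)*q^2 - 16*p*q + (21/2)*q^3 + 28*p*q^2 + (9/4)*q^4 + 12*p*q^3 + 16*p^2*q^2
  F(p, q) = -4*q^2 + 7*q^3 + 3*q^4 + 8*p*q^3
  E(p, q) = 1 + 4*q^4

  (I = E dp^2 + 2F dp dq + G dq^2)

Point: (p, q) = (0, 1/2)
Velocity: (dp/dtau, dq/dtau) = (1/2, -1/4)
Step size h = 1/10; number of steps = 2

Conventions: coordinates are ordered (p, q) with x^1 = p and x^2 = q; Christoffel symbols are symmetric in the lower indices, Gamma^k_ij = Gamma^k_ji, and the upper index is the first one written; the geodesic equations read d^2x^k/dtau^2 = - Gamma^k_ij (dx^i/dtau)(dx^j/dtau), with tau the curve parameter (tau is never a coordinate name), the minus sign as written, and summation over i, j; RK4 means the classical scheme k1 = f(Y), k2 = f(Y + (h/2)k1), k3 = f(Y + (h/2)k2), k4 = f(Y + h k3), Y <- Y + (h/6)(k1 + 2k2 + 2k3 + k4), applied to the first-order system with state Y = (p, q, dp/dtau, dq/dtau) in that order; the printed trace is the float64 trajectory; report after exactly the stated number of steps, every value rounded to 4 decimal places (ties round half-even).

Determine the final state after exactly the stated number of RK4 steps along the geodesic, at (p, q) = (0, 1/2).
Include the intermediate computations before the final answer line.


f(Y) = (dp/dtau, dq/dtau, -Gamma^p_ij Y'^i Y'^j, -Gamma^q_ij Y'^i Y'^j) with the Gammas evaluated at the stage position; h = 0.100000; intermediate values shown to 6 dp
step 0: p = 0.0000, q = 0.5000, dp/dtau = 0.5000, dq/dtau = -0.2500
step 1:
  k1: at (p, q) = (0.000000, 0.500000), (dp/dtau, dq/dtau) = (0.500000, -0.250000); Gamma_ppp = 0.000000, Gamma_ppq = 0.790123, Gamma_pqq = 1.975309, Gamma_qpp = 0.000000, Gamma_qpq = 0.197531, Gamma_qqq = 0.493827; k1 = (0.500000, -0.250000, 0.074074, 0.018519)
  k2: at (p, q) = (0.025000, 0.487500), (dp/dtau, dq/dtau) = (0.503704, -0.249074); Gamma_ppp = 0.000000, Gamma_ppq = 0.748463, Gamma_pqq = 1.943124, Gamma_qpp = 0.000000, Gamma_qpq = 0.175552, Gamma_qqq = 0.455759; k2 = (0.503704, -0.249074, 0.067256, 0.015775)
  k3: at (p, q) = (0.025185, 0.487546), (dp/dtau, dq/dtau) = (0.503363, -0.249211); Gamma_ppp = 0.000000, Gamma_ppq = 0.748544, Gamma_pqq = 1.943488, Gamma_qpp = 0.000000, Gamma_qpq = 0.176475, Gamma_qqq = 0.458192; k3 = (0.503363, -0.249211, 0.067097, 0.015819)
  k4: at (p, q) = (0.050336, 0.475079), (dp/dtau, dq/dtau) = (0.506710, -0.248418); Gamma_ppp = 0.000000, Gamma_ppq = 0.707077, Gamma_pqq = 1.907518, Gamma_qpp = 0.000000, Gamma_qpq = 0.151912, Gamma_qqq = 0.409820; k4 = (0.506710, -0.248418, 0.060292, 0.012953)
  Y <- Y + (h/6)(k1 + 2k2 + 2k3 + k4): p = 0.0503, q = 0.4751, dp/dtau = 0.5067, dq/dtau = -0.2484
step 2:
  k1: at (p, q) = (0.050347, 0.475084), (dp/dtau, dq/dtau) = (0.506718, -0.248422); Gamma_ppp = 0.000000, Gamma_ppq = 0.707088, Gamma_pqq = 1.907551, Gamma_qpp = 0.000000, Gamma_qpq = 0.151981, Gamma_qqq = 0.410009; k1 = (0.506718, -0.248422, 0.060295, 0.012960)
  k2: at (p, q) = (0.075683, 0.462662), (dp/dtau, dq/dtau) = (0.509733, -0.247774); Gamma_ppp = 0.000000, Gamma_ppq = 0.665924, Gamma_pqq = 1.867791, Gamma_qpp = 0.000000, Gamma_qpq = 0.125164, Gamma_qqq = 0.351062; k2 = (0.509733, -0.247774, 0.053543, 0.010064)
  k3: at (p, q) = (0.075834, 0.462695), (dp/dtau, dq/dtau) = (0.509395, -0.247919); Gamma_ppp = 0.000000, Gamma_ppq = 0.665995, Gamma_pqq = 1.868111, Gamma_qpp = 0.000000, Gamma_qpq = 0.125856, Gamma_qqq = 0.353024; k3 = (0.509395, -0.247919, 0.053394, 0.010090)
  k4: at (p, q) = (0.101287, 0.450292), (dp/dtau, dq/dtau) = (0.512057, -0.247413); Gamma_ppp = 0.000000, Gamma_ppq = 0.625160, Gamma_pqq = 1.824294, Gamma_qpp = 0.000000, Gamma_qpq = 0.096503, Gamma_qqq = 0.281607; k4 = (0.512057, -0.247413, 0.046732, 0.007214)
  Y <- Y + (h/6)(k1 + 2k2 + 2k3 + k4): p = 0.1013, q = 0.4503, dp/dtau = 0.5121, dq/dtau = -0.2474

Answer: p = 0.1013, q = 0.4503, dp/dtau = 0.5121, dq/dtau = -0.2474


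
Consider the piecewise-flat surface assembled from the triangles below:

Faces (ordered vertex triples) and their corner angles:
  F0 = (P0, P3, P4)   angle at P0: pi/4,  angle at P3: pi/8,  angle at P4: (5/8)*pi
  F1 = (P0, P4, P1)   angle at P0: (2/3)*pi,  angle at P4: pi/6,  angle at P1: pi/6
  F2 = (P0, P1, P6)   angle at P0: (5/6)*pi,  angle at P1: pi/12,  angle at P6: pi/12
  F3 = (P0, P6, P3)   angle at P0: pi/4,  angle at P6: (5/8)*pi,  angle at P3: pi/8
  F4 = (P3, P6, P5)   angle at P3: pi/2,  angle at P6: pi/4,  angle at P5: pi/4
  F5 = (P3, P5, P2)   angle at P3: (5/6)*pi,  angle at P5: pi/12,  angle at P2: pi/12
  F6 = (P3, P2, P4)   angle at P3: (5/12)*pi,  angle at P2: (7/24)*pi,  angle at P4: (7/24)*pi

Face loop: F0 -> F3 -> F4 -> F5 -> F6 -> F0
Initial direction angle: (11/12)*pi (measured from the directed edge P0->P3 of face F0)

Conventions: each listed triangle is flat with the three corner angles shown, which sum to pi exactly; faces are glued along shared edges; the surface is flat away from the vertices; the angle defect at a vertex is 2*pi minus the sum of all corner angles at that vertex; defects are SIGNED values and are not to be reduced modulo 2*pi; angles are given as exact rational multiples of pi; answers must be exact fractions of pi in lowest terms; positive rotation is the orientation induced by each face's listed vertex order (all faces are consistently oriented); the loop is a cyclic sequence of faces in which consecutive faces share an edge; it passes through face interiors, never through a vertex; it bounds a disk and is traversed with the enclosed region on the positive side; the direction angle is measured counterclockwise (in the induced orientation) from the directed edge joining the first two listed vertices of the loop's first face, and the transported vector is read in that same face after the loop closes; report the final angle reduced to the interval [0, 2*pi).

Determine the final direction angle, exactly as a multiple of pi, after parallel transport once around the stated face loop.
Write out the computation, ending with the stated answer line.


enclosed vertex P3: corner angles sum to 2*pi, defect = 2*pi - 2*pi = 0
the final direction is the initial angle plus the enclosed defects, taken mod 2*pi in the induced orientation
final angle = (11/12)*pi + 0 = (11/12)*pi (mod 2*pi)

Answer: final direction angle = (11/12)*pi


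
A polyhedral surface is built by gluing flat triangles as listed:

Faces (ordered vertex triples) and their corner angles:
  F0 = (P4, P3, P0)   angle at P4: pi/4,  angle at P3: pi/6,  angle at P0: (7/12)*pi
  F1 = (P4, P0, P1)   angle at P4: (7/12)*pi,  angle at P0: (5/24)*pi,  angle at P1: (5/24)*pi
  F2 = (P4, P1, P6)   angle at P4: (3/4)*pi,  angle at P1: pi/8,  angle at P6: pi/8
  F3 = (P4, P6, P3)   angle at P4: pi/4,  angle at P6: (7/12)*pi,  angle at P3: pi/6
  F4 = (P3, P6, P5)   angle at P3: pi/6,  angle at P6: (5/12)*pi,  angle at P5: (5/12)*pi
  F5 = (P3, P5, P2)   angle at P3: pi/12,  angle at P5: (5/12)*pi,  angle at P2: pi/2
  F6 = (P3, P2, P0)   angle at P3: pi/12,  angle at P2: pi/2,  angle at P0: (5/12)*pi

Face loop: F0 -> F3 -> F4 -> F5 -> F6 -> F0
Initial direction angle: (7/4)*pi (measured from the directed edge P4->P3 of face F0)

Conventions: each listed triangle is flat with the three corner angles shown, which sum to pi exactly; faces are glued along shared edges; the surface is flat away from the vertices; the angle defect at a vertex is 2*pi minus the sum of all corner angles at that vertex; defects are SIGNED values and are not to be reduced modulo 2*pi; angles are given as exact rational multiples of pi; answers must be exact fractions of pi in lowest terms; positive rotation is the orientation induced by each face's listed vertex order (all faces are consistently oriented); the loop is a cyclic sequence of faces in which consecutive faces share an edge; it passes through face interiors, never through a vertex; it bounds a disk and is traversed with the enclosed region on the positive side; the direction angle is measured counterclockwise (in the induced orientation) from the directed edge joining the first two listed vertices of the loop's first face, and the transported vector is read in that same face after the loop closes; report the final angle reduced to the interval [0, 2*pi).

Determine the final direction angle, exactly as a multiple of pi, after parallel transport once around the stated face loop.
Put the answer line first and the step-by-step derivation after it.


Answer: final direction angle = (13/12)*pi

enclosed vertex P3: corner angles sum to (2/3)*pi, defect = 2*pi - (2/3)*pi = (4/3)*pi
summing the enclosed defects onto the initial angle, mod 2*pi in the induced orientation:
final angle = (7/4)*pi + (4/3)*pi = (13/12)*pi (mod 2*pi)


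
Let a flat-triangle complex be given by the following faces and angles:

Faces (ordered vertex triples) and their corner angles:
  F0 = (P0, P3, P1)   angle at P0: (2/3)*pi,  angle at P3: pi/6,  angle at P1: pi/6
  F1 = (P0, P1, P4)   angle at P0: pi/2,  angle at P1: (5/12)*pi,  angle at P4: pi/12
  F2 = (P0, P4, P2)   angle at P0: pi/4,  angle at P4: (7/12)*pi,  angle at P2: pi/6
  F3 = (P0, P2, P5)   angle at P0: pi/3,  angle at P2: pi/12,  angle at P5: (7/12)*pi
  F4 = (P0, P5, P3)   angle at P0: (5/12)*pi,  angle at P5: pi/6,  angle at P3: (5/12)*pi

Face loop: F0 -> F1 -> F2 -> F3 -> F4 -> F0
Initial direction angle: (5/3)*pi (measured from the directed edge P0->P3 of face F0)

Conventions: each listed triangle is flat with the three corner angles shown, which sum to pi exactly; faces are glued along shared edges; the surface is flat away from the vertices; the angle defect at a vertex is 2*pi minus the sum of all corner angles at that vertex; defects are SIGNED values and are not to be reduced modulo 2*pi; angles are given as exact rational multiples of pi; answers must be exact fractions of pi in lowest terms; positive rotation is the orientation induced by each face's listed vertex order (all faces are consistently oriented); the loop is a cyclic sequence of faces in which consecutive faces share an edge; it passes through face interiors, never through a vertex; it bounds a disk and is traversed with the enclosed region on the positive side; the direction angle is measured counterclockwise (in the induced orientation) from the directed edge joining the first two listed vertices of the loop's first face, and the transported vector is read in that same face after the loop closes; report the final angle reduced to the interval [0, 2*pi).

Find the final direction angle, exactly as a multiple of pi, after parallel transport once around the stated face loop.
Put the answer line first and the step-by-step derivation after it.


Answer: final direction angle = (3/2)*pi

enclosed vertex P0: corner angles sum to (13/6)*pi, defect = 2*pi - (13/6)*pi = -pi/6
the final direction is the initial angle plus the enclosed defects, taken mod 2*pi in the induced orientation
final angle = (5/3)*pi - pi/6 = (3/2)*pi (mod 2*pi)


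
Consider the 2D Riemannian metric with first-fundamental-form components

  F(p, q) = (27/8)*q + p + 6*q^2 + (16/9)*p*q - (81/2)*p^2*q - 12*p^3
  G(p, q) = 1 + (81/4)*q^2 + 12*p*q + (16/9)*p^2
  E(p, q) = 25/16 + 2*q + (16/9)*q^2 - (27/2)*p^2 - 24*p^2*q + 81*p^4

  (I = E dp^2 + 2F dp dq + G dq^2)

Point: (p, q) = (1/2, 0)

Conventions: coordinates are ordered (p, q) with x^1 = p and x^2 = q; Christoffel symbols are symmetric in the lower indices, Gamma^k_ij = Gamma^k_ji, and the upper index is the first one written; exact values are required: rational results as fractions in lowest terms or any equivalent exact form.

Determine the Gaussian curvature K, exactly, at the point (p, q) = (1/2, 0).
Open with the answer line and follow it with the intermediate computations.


Answer: K = -54792/17689

E = 13/4, F = -1, G = 13/9, EG - F^2 = 133/36 at the point
E_p = 27, E_q = -4, F_p = -8, F_q = -211/36, G_p = 16/9, G_q = 6
E_qq = 32/9, F_pq = -697/18, G_pp = 32/9
Brioschi: K = (det M1 - det M2) / (EG - F^2)^2 with the standard first/second-derivative matrices M1, M2.
M1 = [[-E_qq/2 + F_pq - G_pp/2, E_p/2, F_p - E_q/2], [F_q - G_p/2, E, F], [G_q/2, F, G]] = [[-761/18, 27/2, -6], [-27/4, 13/4, -1], [3, -1, 13/9]]; det M1 = -7625/162
M2 = [[0, E_q/2, G_p/2], [E_q/2, E, F], [G_p/2, F, G]] = [[0, -2, 8/9], [-2, 13/4, -1], [8/9, -1, 13/9]]; det M2 = -388/81
det M1 - det M2 = -761/18; K = -761/18 / (133/36)^2 = -54792/17689


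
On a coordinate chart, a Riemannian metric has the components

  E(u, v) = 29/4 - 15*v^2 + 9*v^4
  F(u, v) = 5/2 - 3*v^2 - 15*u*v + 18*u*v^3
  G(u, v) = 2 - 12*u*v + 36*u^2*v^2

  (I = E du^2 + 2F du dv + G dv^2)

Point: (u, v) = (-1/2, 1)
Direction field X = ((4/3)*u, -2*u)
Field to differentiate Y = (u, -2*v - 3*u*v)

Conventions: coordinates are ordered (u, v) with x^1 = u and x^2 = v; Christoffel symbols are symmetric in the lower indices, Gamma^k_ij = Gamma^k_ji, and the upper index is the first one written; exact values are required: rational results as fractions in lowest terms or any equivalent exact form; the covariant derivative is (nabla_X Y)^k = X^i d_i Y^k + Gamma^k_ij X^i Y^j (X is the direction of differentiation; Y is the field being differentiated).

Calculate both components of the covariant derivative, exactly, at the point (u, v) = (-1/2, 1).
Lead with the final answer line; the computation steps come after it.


Answer: (nabla_X Y)^u = -15/23, (nabla_X Y)^v = 191/138

E = 5/4, F = -2, G = 17 at the point
E_u = 0, E_v = 6, F_u = 3, F_v = -51/2, G_u = -48, G_v = 24
EG - F^2 = 69/4;  g^inv = (4/69) * [[17, 2], [2, 5/4]]
first-kind symbols [ij,l] = (1/2)(d_i g_jl + d_j g_il - d_l g_ij): [uu,u] = E_u/2 = 0, [uu,v] = F_u - E_v/2 = 0, [uv,u] = E_v/2 = 3, [uv,v] = G_u/2 = -24, [vv,u] = F_v - G_u/2 = -3/2, [vv,v] = G_v/2 = 12
Gamma^u_ij = (G*[ij,u] - F*[ij,v])/(EG - F^2), Gamma^v_ij = (E*[ij,v] - F*[ij,u])/(EG - F^2)
Gamma_uuu = 0, Gamma_uuv = 4/23, Gamma_uvv = -2/23, Gamma_vuu = 0, Gamma_vuv = -32/23, Gamma_vvv = 16/23
X = (-2/3, 1), Y = (-1/2, -1/2) at the point


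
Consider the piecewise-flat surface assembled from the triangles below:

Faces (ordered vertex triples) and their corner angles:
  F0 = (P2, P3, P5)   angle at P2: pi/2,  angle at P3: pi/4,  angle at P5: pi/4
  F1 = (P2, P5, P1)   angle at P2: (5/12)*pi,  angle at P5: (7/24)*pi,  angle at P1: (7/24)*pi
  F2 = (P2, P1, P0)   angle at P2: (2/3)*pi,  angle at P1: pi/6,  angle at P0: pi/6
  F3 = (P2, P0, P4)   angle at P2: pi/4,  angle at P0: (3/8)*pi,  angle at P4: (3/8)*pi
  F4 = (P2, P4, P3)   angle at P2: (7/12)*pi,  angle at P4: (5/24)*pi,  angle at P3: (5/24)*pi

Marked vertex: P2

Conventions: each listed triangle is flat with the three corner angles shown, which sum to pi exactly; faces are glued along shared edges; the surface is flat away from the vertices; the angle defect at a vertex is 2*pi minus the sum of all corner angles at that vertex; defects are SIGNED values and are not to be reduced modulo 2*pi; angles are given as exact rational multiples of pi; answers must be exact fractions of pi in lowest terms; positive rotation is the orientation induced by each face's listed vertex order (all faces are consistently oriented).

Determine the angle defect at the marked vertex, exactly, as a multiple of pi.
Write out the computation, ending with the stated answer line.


Sum of corner angles at P2: (29/12)*pi
defect = 2*pi - (29/12)*pi

Answer: defect(P2) = (-5/12)*pi


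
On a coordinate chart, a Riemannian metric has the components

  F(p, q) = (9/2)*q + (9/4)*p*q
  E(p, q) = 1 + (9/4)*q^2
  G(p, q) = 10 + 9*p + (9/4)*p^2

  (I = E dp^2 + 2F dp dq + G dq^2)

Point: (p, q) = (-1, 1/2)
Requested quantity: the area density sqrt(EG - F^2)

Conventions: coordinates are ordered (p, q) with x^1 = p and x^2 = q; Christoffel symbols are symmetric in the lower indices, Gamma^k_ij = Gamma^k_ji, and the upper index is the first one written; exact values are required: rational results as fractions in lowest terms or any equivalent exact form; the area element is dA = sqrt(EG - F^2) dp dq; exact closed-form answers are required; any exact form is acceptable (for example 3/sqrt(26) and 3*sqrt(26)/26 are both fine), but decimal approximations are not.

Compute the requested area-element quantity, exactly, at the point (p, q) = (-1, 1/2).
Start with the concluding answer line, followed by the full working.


Answer: sqrt(EG - F^2) = sqrt(61)/4

E = 25/16, F = 9/8, G = 13/4; EG - F^2 = 61/16


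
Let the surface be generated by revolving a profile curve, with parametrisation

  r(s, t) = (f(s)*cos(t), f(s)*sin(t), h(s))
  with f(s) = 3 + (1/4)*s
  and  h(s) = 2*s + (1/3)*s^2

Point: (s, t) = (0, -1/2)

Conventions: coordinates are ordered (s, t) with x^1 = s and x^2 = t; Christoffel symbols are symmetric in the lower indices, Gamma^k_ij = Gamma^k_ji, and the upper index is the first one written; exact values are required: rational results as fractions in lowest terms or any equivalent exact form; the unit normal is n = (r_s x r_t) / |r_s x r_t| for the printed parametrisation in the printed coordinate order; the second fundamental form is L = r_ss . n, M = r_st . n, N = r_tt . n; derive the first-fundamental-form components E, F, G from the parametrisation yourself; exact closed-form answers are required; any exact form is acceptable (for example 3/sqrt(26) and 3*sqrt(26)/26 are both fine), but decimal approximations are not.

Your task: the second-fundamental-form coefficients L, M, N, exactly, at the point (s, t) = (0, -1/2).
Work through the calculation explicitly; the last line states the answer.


f = 3, f' = 1/4, f'' = 0, h' = 2, h'' = 2/3
E = 65/16, F = 0, G = 9; answer radicand W^2 = 65/16
unnormalised second-form numerators: l = 1/6, m = 0, n = 6; L = l/sqrt(65/16), and similarly M = m/sqrt(W^2), N = n/sqrt(W^2)

Answer: L = 2*sqrt(65)/195, M = 0, N = 24*sqrt(65)/65


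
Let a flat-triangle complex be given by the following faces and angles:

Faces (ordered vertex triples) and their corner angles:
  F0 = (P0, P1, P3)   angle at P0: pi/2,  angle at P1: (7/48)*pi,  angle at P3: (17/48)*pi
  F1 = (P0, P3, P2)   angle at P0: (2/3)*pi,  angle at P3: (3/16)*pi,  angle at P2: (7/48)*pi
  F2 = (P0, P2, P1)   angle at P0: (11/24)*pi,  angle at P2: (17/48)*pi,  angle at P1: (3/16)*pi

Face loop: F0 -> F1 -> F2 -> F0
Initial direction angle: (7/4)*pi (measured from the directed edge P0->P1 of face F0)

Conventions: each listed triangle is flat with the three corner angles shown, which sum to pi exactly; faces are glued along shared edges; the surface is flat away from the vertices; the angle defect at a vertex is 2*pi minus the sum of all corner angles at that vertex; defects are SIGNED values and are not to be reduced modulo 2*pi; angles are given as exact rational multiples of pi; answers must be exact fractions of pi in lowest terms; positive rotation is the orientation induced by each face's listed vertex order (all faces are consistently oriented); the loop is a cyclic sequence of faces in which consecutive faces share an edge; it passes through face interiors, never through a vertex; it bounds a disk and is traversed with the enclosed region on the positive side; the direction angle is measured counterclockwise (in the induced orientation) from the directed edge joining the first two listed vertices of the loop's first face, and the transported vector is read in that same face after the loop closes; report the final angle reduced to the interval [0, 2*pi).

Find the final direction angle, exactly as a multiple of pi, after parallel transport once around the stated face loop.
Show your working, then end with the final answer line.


enclosed vertex P0: corner angles sum to (13/8)*pi, defect = 2*pi - (13/8)*pi = (3/8)*pi
by Gauss-Bonnet the loop rotates the vector by the enclosed defect sum (positive orientation, mod 2*pi)
final angle = (7/4)*pi + (3/8)*pi = pi/8 (mod 2*pi)

Answer: final direction angle = pi/8


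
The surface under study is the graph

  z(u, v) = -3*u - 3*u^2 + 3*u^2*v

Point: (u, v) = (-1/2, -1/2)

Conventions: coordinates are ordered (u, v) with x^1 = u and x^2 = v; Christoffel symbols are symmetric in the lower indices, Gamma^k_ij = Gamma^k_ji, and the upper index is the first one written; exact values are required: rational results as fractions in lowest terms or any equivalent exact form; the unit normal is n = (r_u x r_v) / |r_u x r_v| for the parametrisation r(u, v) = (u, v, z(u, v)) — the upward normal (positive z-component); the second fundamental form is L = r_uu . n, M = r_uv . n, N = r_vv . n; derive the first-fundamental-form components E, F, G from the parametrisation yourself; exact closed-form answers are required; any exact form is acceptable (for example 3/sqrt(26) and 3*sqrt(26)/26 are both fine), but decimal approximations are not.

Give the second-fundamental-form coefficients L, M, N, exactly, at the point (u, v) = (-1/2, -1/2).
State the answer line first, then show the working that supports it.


Answer: L = -36*sqrt(61)/61, M = -12*sqrt(61)/61, N = 0

z_u = 3/2, z_v = 3/4, z_uu = -9, z_uv = -3, z_vv = 0
E = 13/4, F = 9/8, G = 25/16; answer radicand W^2 = 61/16
unnormalised second-form numerators: l = -9, m = -3, n = 0; L = l/sqrt(61/16), and similarly M = m/sqrt(W^2), N = n/sqrt(W^2)


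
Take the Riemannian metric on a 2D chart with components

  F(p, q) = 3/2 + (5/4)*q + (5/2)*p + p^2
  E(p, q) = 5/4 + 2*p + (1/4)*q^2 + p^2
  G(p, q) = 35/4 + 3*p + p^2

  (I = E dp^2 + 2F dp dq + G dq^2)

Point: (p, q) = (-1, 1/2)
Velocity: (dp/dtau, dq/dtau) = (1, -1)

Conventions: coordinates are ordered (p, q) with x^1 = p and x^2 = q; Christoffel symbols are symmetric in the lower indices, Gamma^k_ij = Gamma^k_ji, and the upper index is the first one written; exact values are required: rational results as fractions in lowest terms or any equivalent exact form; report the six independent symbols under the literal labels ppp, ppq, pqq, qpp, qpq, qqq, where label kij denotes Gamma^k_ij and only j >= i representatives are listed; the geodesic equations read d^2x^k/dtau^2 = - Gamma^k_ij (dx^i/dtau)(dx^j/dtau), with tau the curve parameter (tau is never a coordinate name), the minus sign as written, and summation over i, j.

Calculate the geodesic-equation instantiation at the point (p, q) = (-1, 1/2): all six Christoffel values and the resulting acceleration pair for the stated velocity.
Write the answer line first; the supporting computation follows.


Answer: Gamma_ppp = -3/22, Gamma_ppq = 17/55, Gamma_pqq = 162/55, Gamma_qpp = 3/44, Gamma_qpq = 1/22, Gamma_qqq = -3/11; accelerations (d^2p/dtau^2, d^2q/dtau^2) = (-241/110, 13/44)

E = 5/16, F = 5/8, G = 27/4 at the point
E_p = 0, E_q = 1/4, F_p = 1/2, F_q = 5/4, G_p = 1, G_q = 0
EG - F^2 = 55/32;  g^inv = (32/55) * [[27/4, -5/8], [-5/8, 5/16]]
first-kind symbols [ij,l] = (1/2)(d_i g_jl + d_j g_il - d_l g_ij): [pp,p] = E_p/2 = 0, [pp,q] = F_p - E_q/2 = 3/8, [pq,p] = E_q/2 = 1/8, [pq,q] = G_p/2 = 1/2, [qq,p] = F_q - G_p/2 = 3/4, [qq,q] = G_q/2 = 0
Gamma^p_ij = (G*[ij,p] - F*[ij,q])/(EG - F^2), Gamma^q_ij = (E*[ij,q] - F*[ij,p])/(EG - F^2)
Gamma_ppp = -3/22, Gamma_ppq = 17/55, Gamma_pqq = 162/55, Gamma_qpp = 3/44, Gamma_qpq = 1/22, Gamma_qqq = -3/11
d^2p/dtau^2 = -(Gamma_ppp*(1)^2 + 2*Gamma_ppq*(1)*(-1) + Gamma_pqq*(-1)^2) = -241/110
d^2q/dtau^2 = -(Gamma_qpp*(1)^2 + 2*Gamma_qpq*(1)*(-1) + Gamma_qqq*(-1)^2) = 13/44


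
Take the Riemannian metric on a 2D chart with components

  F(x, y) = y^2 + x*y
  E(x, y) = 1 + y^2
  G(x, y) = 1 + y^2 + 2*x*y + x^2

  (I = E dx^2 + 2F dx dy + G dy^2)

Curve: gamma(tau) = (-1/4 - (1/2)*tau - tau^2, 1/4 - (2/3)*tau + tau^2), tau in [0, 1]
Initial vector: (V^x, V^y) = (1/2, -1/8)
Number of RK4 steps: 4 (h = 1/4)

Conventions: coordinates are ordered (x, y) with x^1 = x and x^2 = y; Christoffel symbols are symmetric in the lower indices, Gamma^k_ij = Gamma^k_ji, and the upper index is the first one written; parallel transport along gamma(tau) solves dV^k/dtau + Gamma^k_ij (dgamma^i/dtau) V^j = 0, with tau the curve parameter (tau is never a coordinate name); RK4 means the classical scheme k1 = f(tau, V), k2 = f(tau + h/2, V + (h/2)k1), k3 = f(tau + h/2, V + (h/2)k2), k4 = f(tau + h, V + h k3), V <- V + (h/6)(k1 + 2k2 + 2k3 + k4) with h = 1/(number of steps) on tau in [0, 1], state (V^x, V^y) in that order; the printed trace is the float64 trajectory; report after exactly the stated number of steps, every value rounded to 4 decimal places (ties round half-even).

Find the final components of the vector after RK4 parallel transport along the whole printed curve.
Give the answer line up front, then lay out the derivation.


Answer: V^x = 0.4572, V^y = -0.0017

gamma'(tau) = (-1/2 - 2*tau, -2/3 + 2*tau); f(tau, V)^k = -Gamma^k_ij(gamma(tau)) gamma'^i(tau) V^j; h = 1/4; intermediate values shown to 6 dp
curve data and Christoffel symbols at the stage parameters:
  tau = 0.000000: gamma = (-0.250000, 0.250000), gamma' = (-0.500000, -0.666667); Gamma_xxx = 0.000000, Gamma_xxy = 0.235294, Gamma_xyy = 0.235294, Gamma_yxx = 0.000000, Gamma_yxy = 0.000000, Gamma_yyy = 0.000000
  tau = 0.125000: gamma = (-0.328125, 0.182292), gamma' = (-0.750000, -0.416667); Gamma_xxx = 0.000000, Gamma_xxy = 0.172871, Gamma_xyy = 0.172871, Gamma_yxx = 0.000000, Gamma_yxy = -0.138297, Gamma_yyy = -0.138297
  tau = 0.250000: gamma = (-0.437500, 0.145833), gamma' = (-1.000000, -0.166667); Gamma_xxx = 0.000000, Gamma_xxy = 0.131816, Gamma_xyy = 0.131816, Gamma_yxx = 0.000000, Gamma_yxy = -0.263633, Gamma_yyy = -0.263633
  tau = 0.375000: gamma = (-0.578125, 0.140625), gamma' = (-1.250000, 0.083333); Gamma_xxx = 0.000000, Gamma_xxy = 0.116106, Gamma_xyy = 0.116106, Gamma_yxx = 0.000000, Gamma_yxy = -0.361217, Gamma_yyy = -0.361217
  tau = 0.500000: gamma = (-0.750000, 0.166667), gamma' = (-1.500000, 0.333333); Gamma_xxx = 0.000000, Gamma_xxy = 0.121827, Gamma_xyy = 0.121827, Gamma_yxx = 0.000000, Gamma_yxy = -0.426396, Gamma_yyy = -0.426396
  tau = 0.625000: gamma = (-0.953125, 0.223958), gamma' = (-1.750000, 0.583333); Gamma_xxx = 0.000000, Gamma_xxy = 0.141581, Gamma_xyy = 0.141581, Gamma_yxx = 0.000000, Gamma_yxy = -0.460961, Gamma_yyy = -0.460961
  tau = 0.750000: gamma = (-1.187500, 0.312500), gamma' = (-2.000000, 0.833333); Gamma_xxx = 0.000000, Gamma_xxy = 0.167715, Gamma_xyy = 0.167715, Gamma_yxx = 0.000000, Gamma_yxy = -0.469602, Gamma_yyy = -0.469602
  tau = 0.875000: gamma = (-1.453125, 0.432292), gamma' = (-2.250000, 1.083333); Gamma_xxx = 0.000000, Gamma_xxy = 0.193942, Gamma_xyy = 0.193942, Gamma_yxx = 0.000000, Gamma_yxy = -0.457983, Gamma_yyy = -0.457983
  tau = 1.000000: gamma = (-1.750000, 0.583333), gamma' = (-2.500000, 1.333333); Gamma_xxx = 0.000000, Gamma_xxy = 0.215938, Gamma_xyy = 0.215938, Gamma_yxx = 0.000000, Gamma_yxy = -0.431877, Gamma_yyy = -0.431877
step 0: V^x = 0.5000, V^y = -0.1250
step 1: k1 = (0.044118, 0.000000), k2 = (0.011202, -0.008961), k3 = (0.010679, -0.008543), k4 = (-0.008508, 0.017017); V <- V + (h/6)(k1 + 2k2 + 2k3 + k4): V^x = 0.5033, V^y = -0.1257
step 2: k1 = (-0.008281, 0.016562), k2 = (-0.021613, 0.067240), k3 = (-0.020739, 0.064520), k4 = (-0.035809, 0.125331); V <- V + (h/6)(k1 + 2k2 + 2k3 + k4): V^x = 0.4979, V^y = -0.1089
step 3: k1 = (-0.035693, 0.124926), k2 = (-0.056157, 0.182838), k3 = (-0.054750, 0.178257), k4 = (-0.080260, 0.224729); V <- V + (h/6)(k1 + 2k2 + 2k3 + k4): V^x = 0.4839, V^y = -0.0642
step 4: k1 = (-0.080188, 0.224526), k2 = (-0.107732, 0.254402), k3 = (-0.106163, 0.250699), k4 = (-0.132056, 0.264112); V <- V + (h/6)(k1 + 2k2 + 2k3 + k4): V^x = 0.4572, V^y = -0.0017


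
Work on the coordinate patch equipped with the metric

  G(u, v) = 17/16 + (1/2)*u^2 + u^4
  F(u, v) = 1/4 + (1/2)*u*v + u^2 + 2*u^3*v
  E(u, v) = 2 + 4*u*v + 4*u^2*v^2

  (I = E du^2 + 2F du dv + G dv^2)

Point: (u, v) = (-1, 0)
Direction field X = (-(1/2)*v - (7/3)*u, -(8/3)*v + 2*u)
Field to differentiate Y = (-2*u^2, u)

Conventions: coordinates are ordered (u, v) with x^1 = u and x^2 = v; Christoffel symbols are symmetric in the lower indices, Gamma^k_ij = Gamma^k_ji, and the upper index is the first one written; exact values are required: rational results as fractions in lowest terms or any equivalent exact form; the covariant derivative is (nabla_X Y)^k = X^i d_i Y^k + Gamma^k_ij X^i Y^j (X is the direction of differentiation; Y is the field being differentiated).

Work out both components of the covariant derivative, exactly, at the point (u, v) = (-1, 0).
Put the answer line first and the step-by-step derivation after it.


Answer: (nabla_X Y)^u = 1436/171, (nabla_X Y)^v = 199/171

E = 2, F = 5/4, G = 41/16 at the point
E_u = 0, E_v = -4, F_u = -2, F_v = -5/2, G_u = -5, G_v = 0
EG - F^2 = 57/16;  g^inv = (16/57) * [[41/16, -5/4], [-5/4, 2]]
first-kind symbols [ij,l] = (1/2)(d_i g_jl + d_j g_il - d_l g_ij): [uu,u] = E_u/2 = 0, [uu,v] = F_u - E_v/2 = 0, [uv,u] = E_v/2 = -2, [uv,v] = G_u/2 = -5/2, [vv,u] = F_v - G_u/2 = 0, [vv,v] = G_v/2 = 0
Gamma^u_ij = (G*[ij,u] - F*[ij,v])/(EG - F^2), Gamma^v_ij = (E*[ij,v] - F*[ij,u])/(EG - F^2)
Gamma_uuu = 0, Gamma_uuv = -32/57, Gamma_uvv = 0, Gamma_vuu = 0, Gamma_vuv = -40/57, Gamma_vvv = 0
X = (7/3, -2), Y = (-2, -1) at the point


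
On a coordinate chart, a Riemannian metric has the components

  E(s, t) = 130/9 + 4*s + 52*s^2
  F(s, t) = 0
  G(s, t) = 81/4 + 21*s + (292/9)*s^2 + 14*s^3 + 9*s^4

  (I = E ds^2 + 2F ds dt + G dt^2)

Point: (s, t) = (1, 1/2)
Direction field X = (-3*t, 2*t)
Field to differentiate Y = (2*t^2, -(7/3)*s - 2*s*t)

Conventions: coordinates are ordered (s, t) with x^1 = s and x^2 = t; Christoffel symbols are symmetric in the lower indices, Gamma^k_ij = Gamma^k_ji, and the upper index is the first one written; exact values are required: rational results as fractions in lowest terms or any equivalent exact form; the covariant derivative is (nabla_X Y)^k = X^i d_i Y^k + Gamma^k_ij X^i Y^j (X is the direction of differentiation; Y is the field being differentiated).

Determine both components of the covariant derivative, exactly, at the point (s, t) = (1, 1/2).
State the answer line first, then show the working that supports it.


Answer: (nabla_X Y)^s = 20171/3804, (nabla_X Y)^t = 452/59

E = 634/9, F = 0, G = 3481/36 at the point
E_s = 108, E_t = 0, F_s = 0, F_t = 0, G_s = 1475/9, G_t = 0
EG - F^2 = 1103477/162;  g^inv = (162/1103477) * [[3481/36, 0], [0, 634/9]]
first-kind symbols [ij,l] = (1/2)(d_i g_jl + d_j g_il - d_l g_ij): [ss,s] = E_s/2 = 54, [ss,t] = F_s - E_t/2 = 0, [st,s] = E_t/2 = 0, [st,t] = G_s/2 = 1475/18, [tt,s] = F_t - G_s/2 = -1475/18, [tt,t] = G_t/2 = 0
Gamma^s_ij = (G*[ij,s] - F*[ij,t])/(EG - F^2), Gamma^t_ij = (E*[ij,t] - F*[ij,s])/(EG - F^2)
Gamma_sss = 243/317, Gamma_sst = 0, Gamma_stt = -1475/1268, Gamma_tss = 0, Gamma_tst = 50/59, Gamma_ttt = 0
X = (-3/2, 1), Y = (1/2, -10/3) at the point
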